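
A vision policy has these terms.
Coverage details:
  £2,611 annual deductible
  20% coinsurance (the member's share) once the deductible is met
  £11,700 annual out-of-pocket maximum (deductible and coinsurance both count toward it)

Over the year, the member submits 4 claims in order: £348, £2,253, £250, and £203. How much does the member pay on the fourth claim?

£40.60

Claim 1 (£348): all of it applies to the deductible. Member pays £348; OOP now £348.
Claim 2 (£2,253): all of it applies to the deductible. Member pays £2,253; OOP now £2,601.
Claim 3 (£250): £10 finishes the deductible; £240 goes to coinsurance; member's 20% is £48. Cost to member: £58. OOP to date £2,659.
Claim 4 (£203): deductible met; 20% of £203 = £40.60. Cost to member: £40.60. OOP to date £2,699.60.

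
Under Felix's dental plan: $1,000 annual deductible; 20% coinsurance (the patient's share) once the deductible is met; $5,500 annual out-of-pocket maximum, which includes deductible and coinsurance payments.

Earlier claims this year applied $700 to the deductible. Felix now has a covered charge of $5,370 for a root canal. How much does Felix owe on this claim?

Deductible still to meet: $1,000 − $700 = $300.
After the $300 deductible portion, $5,370 − $300 = $5,070 is subject to coinsurance.
20% of $5,070 = $1,014 falls to the patient.
So the patient owes $300 + $1,014 = $1,314 before any cap.
Cumulative spending $700 + $1,314 = $2,014 stays under the $5,500 maximum.

$1,314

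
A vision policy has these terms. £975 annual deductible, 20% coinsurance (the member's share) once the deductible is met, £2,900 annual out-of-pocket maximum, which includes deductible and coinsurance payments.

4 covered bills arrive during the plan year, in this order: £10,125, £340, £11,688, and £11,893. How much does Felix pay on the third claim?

£27

Claim 1 (£10,125): £975 finishes the deductible; £9,150 goes to coinsurance; 20% of £9,150 = £1,830. Member pays £2,805; OOP now £2,805.
Claim 2 (£340): deductible already satisfied, so member's share is 20% × £340 = £68. Member pays £68; OOP now £2,873.
Claim 3 (£11,688): 20% coinsurance on £11,688 = £2,337.60. Adding that to £2,873 gives £5,210.60, past the £2,900 cap; member pays only £2,900 − £2,873 = £27.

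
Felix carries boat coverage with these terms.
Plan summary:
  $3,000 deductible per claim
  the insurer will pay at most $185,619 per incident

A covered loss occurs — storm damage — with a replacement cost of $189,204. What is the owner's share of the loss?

$3,585

Subtract the deductible: $189,204 − $3,000 = $186,204.
$186,204 exceeds the $185,619 limit, so the insurer pays the limit: $185,619.
The owner bears the rest of the original loss: $189,204 − $185,619 = $3,585.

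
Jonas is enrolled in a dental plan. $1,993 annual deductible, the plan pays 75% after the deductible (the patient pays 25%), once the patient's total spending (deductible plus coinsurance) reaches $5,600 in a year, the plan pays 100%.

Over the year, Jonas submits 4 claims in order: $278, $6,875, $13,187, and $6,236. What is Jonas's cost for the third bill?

Claim 1 ($278): entire amount goes to the deductible. Patient owes $278 (running OOP $278).
Claim 2 ($6,875): $1,715 to deductible, leaving $5,160; coinsurance $5,160 × 25% = $1,290. Patient owes $3,005 (running OOP $3,283).
Claim 3 ($13,187): deductible already satisfied, so patient's share is 25% × $13,187 = $3,296.75. Adding that to $3,283 gives $6,579.75, past the $5,600 cap; patient pays only $5,600 − $3,283 = $2,317.

$2,317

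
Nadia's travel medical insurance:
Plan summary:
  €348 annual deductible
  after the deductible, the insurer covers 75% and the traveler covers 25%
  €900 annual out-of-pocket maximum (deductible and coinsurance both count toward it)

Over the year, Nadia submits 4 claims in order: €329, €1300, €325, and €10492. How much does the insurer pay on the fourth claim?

Claim 1 (€329): entire amount goes to the deductible. Traveler pays €329; OOP now €329. Insurer: €329 − €329 = €0.
Claim 2 (€1300): €19 to deductible, leaving €1281; 25% of €1281 = €320.25. Cost to traveler: €339.25. OOP to date €668.25. Insurer: €1300 − €339.25 = €960.75.
Claim 3 (€325): 25% coinsurance on €325 = €81.25. Cost to traveler: €81.25. OOP to date €749.50. Plan pays €325 − €81.25 = €243.75.
Claim 4 (€10492): deductible already satisfied, so traveler's share is 25% × €10492 = €2623. OOP would hit €3372.50 > €900, so the cap limits the traveler to €900 − €749.50 = €150.50. Plan pays €10492 − €150.50 = €10341.50.

€10341.50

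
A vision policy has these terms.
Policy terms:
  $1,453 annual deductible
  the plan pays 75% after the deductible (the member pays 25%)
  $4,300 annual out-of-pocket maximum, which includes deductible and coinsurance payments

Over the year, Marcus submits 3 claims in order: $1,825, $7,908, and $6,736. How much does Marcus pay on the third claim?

#1 ($1,825): $1,453 to deductible, leaving $372; coinsurance $372 × 25% = $93. Cost to member: $1,546. OOP to date $1,546.
#2 ($7,908): deductible met; 25% of $7,908 = $1,977. Member pays $1,977; OOP now $3,523.
#3 ($6,736): deductible already satisfied, so member's share is 25% × $6,736 = $1,684. That would push OOP to $5,207, over the $4,300 cap, so member pays $4,300 − $3,523 = $777.

$777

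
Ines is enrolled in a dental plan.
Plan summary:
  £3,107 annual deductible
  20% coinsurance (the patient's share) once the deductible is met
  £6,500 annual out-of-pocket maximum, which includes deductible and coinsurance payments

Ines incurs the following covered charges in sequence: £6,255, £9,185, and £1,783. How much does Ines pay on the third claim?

Claim 1 (£6,255): deductible takes £3,107, £3,148 remains; patient's 20% is £629.60. Cost to patient: £3,736.60. OOP to date £3,736.60.
Claim 2 (£9,185): 20% coinsurance on £9,185 = £1,837. Cost to patient: £1,837. OOP to date £5,573.60.
Claim 3 (£1,783): deductible already satisfied, so patient's share is 20% × £1,783 = £356.60. Patient pays £356.60; OOP now £5,930.20.

£356.60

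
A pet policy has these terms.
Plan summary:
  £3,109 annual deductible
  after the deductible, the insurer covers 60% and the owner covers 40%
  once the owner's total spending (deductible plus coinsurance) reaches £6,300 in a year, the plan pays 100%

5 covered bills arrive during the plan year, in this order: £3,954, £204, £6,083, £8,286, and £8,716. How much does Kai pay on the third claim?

Claim 1 — £3,954: deductible takes £3,109, £845 remains; 40% of £845 = £338. Owner pays £3,447; OOP now £3,447.
Claim 2 — £204: 40% coinsurance on £204 = £81.60. Owner owes £81.60 (running OOP £3,528.60).
Claim 3 — £6,083: 40% coinsurance on £6,083 = £2,433.20. Owner owes £2,433.20 (running OOP £5,961.80).

£2,433.20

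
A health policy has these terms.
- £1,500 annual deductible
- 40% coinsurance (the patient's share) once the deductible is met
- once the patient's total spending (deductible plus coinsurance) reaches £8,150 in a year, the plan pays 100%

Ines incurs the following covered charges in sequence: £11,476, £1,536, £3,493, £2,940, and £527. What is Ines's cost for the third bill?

#1 (£11,476): deductible takes £1,500, £9,976 remains; patient's 40% is £3,990.40. Patient pays £5,490.40; OOP now £5,490.40.
#2 (£1,536): 40% coinsurance on £1,536 = £614.40. Patient pays £614.40; OOP now £6,104.80.
#3 (£3,493): deductible already satisfied, so patient's share is 40% × £3,493 = £1,397.20. Patient pays £1,397.20; OOP now £7,502.

£1,397.20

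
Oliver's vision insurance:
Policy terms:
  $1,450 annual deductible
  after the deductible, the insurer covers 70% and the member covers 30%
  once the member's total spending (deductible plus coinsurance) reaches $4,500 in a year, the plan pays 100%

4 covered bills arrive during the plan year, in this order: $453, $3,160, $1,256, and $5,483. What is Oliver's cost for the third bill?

$376.80

Claim 1 — $453: entire amount goes to the deductible. Member pays $453; OOP now $453.
Claim 2 — $3,160: $997 finishes the deductible; $2,163 goes to coinsurance; 30% of $2,163 = $648.90. Member pays $1,645.90; OOP now $2,098.90.
Claim 3 — $1,256: deductible already satisfied, so member's share is 30% × $1,256 = $376.80. Member pays $376.80; OOP now $2,475.70.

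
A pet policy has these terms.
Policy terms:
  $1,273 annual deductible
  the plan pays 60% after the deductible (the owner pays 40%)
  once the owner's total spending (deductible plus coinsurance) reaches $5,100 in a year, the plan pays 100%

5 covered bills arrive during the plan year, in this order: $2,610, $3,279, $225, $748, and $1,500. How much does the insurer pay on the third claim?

Bill 1, $2,610: $1,273 finishes the deductible; $1,337 goes to coinsurance; owner's 40% is $534.80. Owner pays $1,807.80; OOP now $1,807.80. Plan pays $2,610 − $1,807.80 = $802.20.
Bill 2, $3,279: 40% coinsurance on $3,279 = $1,311.60. Owner pays $1,311.60; OOP now $3,119.40. Plan pays $3,279 − $1,311.60 = $1,967.40.
Bill 3, $225: deductible already satisfied, so owner's share is 40% × $225 = $90. Owner owes $90 (running OOP $3,209.40). Insurer: $225 − $90 = $135.

$135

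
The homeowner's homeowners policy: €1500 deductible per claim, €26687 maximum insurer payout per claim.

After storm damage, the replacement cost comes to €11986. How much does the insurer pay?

€10486

After the deductible, €11986 − €1500 = €10486 remains.
€10486 ≤ €26687, so the limit doesn't bind; insurer pays €10486.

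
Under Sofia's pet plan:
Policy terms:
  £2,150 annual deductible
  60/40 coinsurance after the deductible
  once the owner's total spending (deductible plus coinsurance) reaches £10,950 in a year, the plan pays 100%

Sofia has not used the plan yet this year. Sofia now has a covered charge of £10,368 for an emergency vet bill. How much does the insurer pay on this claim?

£4,930.80

The full £2,150 deductible is still open; £2,150 of this bill applies to it.
After the £2,150 deductible portion, £10,368 − £2,150 = £8,218 is subject to coinsurance.
Coinsurance: £8,218 × 40% = £3,287.20.
That puts the owner's cost at £2,150 + £3,287.20 = £5,437.20 before any cap.
Cumulative spending £0 + £5,437.20 = £5,437.20 stays under the £10,950 maximum.
Insurer pays the balance: £10,368 − £5,437.20 = £4,930.80.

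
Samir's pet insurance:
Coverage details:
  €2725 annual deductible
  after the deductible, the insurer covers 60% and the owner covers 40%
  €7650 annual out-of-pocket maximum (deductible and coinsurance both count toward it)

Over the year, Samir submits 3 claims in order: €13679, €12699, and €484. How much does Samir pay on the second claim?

#1 (€13679): €2725 to deductible, leaving €10954; owner's 40% is €4381.60. Owner pays €7106.60; OOP now €7106.60.
#2 (€12699): 40% coinsurance on €12699 = €5079.60. That would push OOP to €12186.20, over the €7650 cap, so owner pays €7650 − €7106.60 = €543.40.

€543.40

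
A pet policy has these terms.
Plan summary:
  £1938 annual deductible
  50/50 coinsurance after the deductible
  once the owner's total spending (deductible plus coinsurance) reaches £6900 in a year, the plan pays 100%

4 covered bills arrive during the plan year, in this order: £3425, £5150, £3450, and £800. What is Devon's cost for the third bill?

Claim 1 (£3425): £1938 to deductible, leaving £1487; 50% of £1487 = £743.50. Cost to owner: £2681.50. OOP to date £2681.50.
Claim 2 (£5150): deductible already satisfied, so owner's share is 50% × £5150 = £2575. Owner owes £2575 (running OOP £5256.50).
Claim 3 (£3450): deductible met; 50% of £3450 = £1725. Adding that to £5256.50 gives £6981.50, past the £6900 cap; owner pays only £6900 − £5256.50 = £1643.50.

£1643.50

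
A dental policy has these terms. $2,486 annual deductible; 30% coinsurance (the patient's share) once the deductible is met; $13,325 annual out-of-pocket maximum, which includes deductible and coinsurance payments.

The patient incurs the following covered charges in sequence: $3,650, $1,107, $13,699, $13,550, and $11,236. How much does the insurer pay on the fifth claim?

$9,253

Bill 1, $3,650: deductible takes $2,486, $1,164 remains; coinsurance $1,164 × 30% = $349.20. Cost to patient: $2,835.20. OOP to date $2,835.20. Insurer: $3,650 − $2,835.20 = $814.80.
Bill 2, $1,107: deductible already satisfied, so patient's share is 30% × $1,107 = $332.10. Patient owes $332.10 (running OOP $3,167.30). Plan pays $1,107 − $332.10 = $774.90.
Bill 3, $13,699: deductible met; 30% of $13,699 = $4,109.70. Patient pays $4,109.70; OOP now $7,277. Insurer: $13,699 − $4,109.70 = $9,589.30.
Bill 4, $13,550: deductible met; 30% of $13,550 = $4,065. Patient pays $4,065; OOP now $11,342. Plan pays $13,550 − $4,065 = $9,485.
Bill 5, $11,236: 30% coinsurance on $11,236 = $3,370.80. OOP would hit $14,712.80 > $13,325, so the cap limits the patient to $13,325 − $11,342 = $1,983. Plan pays $11,236 − $1,983 = $9,253.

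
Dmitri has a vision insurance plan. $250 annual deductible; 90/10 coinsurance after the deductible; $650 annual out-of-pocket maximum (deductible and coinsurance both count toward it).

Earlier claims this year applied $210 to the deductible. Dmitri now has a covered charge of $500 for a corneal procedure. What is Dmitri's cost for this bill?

$86

Remaining deductible: $250 − $210 = $40.
The remaining $460 (= $500 − $40) moves to coinsurance.
Member's 10% share of $460 is $46.
Member responsibility before any cap: $40 + $46 = $86.
Year-to-date out-of-pocket becomes $210 + $86 = $296, still under the $650 maximum, so no cap applies.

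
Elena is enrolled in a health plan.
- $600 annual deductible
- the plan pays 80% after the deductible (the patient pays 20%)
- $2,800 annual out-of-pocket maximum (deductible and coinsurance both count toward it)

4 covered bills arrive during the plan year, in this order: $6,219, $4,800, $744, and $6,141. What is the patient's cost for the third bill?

$116.20

Bill 1, $6,219: $600 to deductible, leaving $5,619; coinsurance $5,619 × 20% = $1,123.80. Patient owes $1,723.80 (running OOP $1,723.80).
Bill 2, $4,800: 20% coinsurance on $4,800 = $960. Patient pays $960; OOP now $2,683.80.
Bill 3, $744: deductible met; 20% of $744 = $148.80. That would push OOP to $2,832.60, over the $2,800 cap, so patient pays $2,800 − $2,683.80 = $116.20.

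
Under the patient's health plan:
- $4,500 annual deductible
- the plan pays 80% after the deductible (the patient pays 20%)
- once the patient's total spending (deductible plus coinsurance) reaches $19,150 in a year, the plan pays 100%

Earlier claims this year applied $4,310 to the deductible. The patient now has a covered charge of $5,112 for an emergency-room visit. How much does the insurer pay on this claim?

Deductible still to meet: $4,500 − $4,310 = $190.
After the $190 deductible portion, $5,112 − $190 = $4,922 is subject to coinsurance.
20% of $4,922 = $984.40 falls to the patient.
Patient responsibility before any cap: $190 + $984.40 = $1,174.40.
Year-to-date out-of-pocket becomes $4,310 + $1,174.40 = $5,484.40, still under the $19,150 maximum, so no cap applies.
Insurer pays the balance: $5,112 − $1,174.40 = $3,937.60.

$3,937.60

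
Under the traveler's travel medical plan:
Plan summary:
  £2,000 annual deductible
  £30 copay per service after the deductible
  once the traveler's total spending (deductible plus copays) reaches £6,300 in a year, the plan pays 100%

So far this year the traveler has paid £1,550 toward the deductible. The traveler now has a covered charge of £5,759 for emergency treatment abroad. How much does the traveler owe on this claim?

Remaining deductible: £2,000 − £1,550 = £450.
That leaves £5,759 − £450 = £5,309 for the copay.
Copay on this service: £30.
Traveler responsibility before any cap: £450 + £30 = £480.
Cumulative spending £1,550 + £480 = £2,030 stays under the £6,300 maximum.

£480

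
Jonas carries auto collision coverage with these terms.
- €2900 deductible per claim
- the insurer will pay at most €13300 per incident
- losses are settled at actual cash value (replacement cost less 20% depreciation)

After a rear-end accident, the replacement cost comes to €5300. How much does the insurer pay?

Depreciate 20%: the covered value is €5300 × 0.8 = €4240.
After the deductible, €4240 − €2900 = €1340 remains.
That's under the €13300 cap, so the insurer reimburses the full €1340.

€1340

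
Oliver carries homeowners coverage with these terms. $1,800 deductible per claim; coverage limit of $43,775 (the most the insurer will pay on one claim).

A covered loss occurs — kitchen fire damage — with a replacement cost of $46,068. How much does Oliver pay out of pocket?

After the deductible, $46,068 − $1,800 = $44,268 remains.
The $43,775 per-incident cap binds; insurer pays $43,775.
Out of pocket: $46,068 − $43,775 = $2,293.

$2,293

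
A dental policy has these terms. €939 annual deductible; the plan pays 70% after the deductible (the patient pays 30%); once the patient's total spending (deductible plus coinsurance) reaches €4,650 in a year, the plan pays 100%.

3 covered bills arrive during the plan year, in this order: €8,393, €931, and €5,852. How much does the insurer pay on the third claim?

€4,656.50

Claim 1 — €8,393: €939 to deductible, leaving €7,454; coinsurance €7,454 × 30% = €2,236.20. Patient owes €3,175.20 (running OOP €3,175.20). Plan pays €8,393 − €3,175.20 = €5,217.80.
Claim 2 — €931: deductible met; 30% of €931 = €279.30. Cost to patient: €279.30. OOP to date €3,454.50. Plan pays €931 − €279.30 = €651.70.
Claim 3 — €5,852: deductible met; 30% of €5,852 = €1,755.60. OOP would hit €5,210.10 > €4,650, so the cap limits the patient to €4,650 − €3,454.50 = €1,195.50. Plan pays €5,852 − €1,195.50 = €4,656.50.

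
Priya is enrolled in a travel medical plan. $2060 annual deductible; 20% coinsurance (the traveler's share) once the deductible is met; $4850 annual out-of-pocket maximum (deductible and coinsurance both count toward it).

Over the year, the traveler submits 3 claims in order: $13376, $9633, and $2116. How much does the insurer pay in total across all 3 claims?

$20275

Claim 1 — $13376: $2060 finishes the deductible; $11316 goes to coinsurance; 20% of $11316 = $2263.20. Cost to traveler: $4323.20. OOP to date $4323.20. Insurer: $13376 − $4323.20 = $9052.80.
Claim 2 — $9633: 20% coinsurance on $9633 = $1926.60. Adding that to $4323.20 gives $6249.80, past the $4850 cap; traveler pays only $4850 − $4323.20 = $526.80. Insurer: $9633 − $526.80 = $9106.20.
Claim 3 — $2116: 20% coinsurance on $2116 = $423.20. Adding that to $4850 gives $5273.20, past the $4850 cap; traveler pays only $4850 − $4850 = $0. Insurer: $2116 − $0 = $2116.
Insurer total = bills − traveler's total = $25125 − $4850 = $20275.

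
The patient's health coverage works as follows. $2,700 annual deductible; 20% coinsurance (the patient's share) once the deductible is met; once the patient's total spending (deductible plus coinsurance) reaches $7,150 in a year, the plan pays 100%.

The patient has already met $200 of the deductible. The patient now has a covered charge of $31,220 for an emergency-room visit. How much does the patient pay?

$200 of the $2,700 deductible is already met, leaving $2,500.
That leaves $31,220 − $2,500 = $28,720 for coinsurance.
Coinsurance: $28,720 × 20% = $5,744.
Patient responsibility before any cap: $2,500 + $5,744 = $8,244.
Year-to-date out-of-pocket would reach $200 + $8,244 = $8,444, above the $7,150 maximum, so the patient pays only $7,150 − $200 = $6,950.

$6,950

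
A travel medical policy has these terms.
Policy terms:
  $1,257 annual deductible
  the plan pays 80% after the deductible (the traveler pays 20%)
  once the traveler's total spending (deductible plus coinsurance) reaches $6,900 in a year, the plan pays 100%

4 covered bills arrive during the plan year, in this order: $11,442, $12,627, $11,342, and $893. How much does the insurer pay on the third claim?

$10,261.40

#1 ($11,442): $1,257 to deductible, leaving $10,185; traveler's 20% is $2,037. Traveler owes $3,294 (running OOP $3,294). Plan pays $11,442 − $3,294 = $8,148.
#2 ($12,627): deductible met; 20% of $12,627 = $2,525.40. Traveler owes $2,525.40 (running OOP $5,819.40). Plan pays $12,627 − $2,525.40 = $10,101.60.
#3 ($11,342): 20% coinsurance on $11,342 = $2,268.40. OOP would hit $8,087.80 > $6,900, so the cap limits the traveler to $6,900 − $5,819.40 = $1,080.60. Insurer: $11,342 − $1,080.60 = $10,261.40.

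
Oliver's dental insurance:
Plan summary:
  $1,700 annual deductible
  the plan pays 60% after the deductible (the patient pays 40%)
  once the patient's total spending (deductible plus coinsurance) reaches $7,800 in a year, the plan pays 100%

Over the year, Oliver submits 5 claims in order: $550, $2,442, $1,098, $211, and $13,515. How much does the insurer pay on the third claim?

$658.80

Claim 1 — $550: all of it applies to the deductible. Patient pays $550; OOP now $550. Insurer: $550 − $550 = $0.
Claim 2 — $2,442: $1,150 to deductible, leaving $1,292; coinsurance $1,292 × 40% = $516.80. Patient owes $1,666.80 (running OOP $2,216.80). Plan pays $2,442 − $1,666.80 = $775.20.
Claim 3 — $1,098: deductible met; 40% of $1,098 = $439.20. Patient pays $439.20; OOP now $2,656. Plan pays $1,098 − $439.20 = $658.80.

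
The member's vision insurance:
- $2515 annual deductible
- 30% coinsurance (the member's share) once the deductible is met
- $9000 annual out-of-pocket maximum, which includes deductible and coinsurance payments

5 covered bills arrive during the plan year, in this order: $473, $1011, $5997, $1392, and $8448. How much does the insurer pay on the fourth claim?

$974.40

Claim 1 — $473: fully absorbed by the deductible. Member pays $473; OOP now $473. Plan pays $473 − $473 = $0.
Claim 2 — $1011: entire amount goes to the deductible. Member pays $1011; OOP now $1484. Plan pays $1011 − $1011 = $0.
Claim 3 — $5997: $1031 to deductible, leaving $4966; coinsurance $4966 × 30% = $1489.80. Member pays $2520.80; OOP now $4004.80. Insurer: $5997 − $2520.80 = $3476.20.
Claim 4 — $1392: deductible already satisfied, so member's share is 30% × $1392 = $417.60. Member owes $417.60 (running OOP $4422.40). Plan pays $1392 − $417.60 = $974.40.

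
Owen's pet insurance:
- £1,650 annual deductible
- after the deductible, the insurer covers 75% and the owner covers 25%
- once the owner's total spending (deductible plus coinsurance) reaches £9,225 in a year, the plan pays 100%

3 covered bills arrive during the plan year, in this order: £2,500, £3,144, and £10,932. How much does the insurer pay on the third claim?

£8,199

Bill 1, £2,500: £1,650 finishes the deductible; £850 goes to coinsurance; coinsurance £850 × 25% = £212.50. Owner pays £1,862.50; OOP now £1,862.50. Plan pays £2,500 − £1,862.50 = £637.50.
Bill 2, £3,144: deductible met; 25% of £3,144 = £786. Owner owes £786 (running OOP £2,648.50). Insurer: £3,144 − £786 = £2,358.
Bill 3, £10,932: deductible already satisfied, so owner's share is 25% × £10,932 = £2,733. Cost to owner: £2,733. OOP to date £5,381.50. Plan pays £10,932 − £2,733 = £8,199.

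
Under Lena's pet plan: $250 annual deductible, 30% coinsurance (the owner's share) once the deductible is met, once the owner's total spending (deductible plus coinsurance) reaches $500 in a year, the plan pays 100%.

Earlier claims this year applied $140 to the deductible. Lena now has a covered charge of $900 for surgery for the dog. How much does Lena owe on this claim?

$347

Remaining deductible: $250 − $140 = $110.
That leaves $900 − $110 = $790 for coinsurance.
Owner's 30% share of $790 is $237.
That puts the owner's cost at $110 + $237 = $347 before any cap.
Cumulative spending $140 + $347 = $487 stays under the $500 maximum.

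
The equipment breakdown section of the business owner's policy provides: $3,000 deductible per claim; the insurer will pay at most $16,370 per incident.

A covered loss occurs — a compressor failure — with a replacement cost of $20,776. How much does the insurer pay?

Subtract the deductible: $20,776 − $3,000 = $17,776.
Since $17,776 > $16,370, the payout is capped at $16,370.

$16,370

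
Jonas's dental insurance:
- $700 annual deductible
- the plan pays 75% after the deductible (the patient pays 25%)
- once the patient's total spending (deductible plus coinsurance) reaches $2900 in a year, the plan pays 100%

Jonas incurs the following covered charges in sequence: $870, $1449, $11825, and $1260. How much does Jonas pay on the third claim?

Claim 1 — $870: deductible takes $700, $170 remains; 25% of $170 = $42.50. Cost to patient: $742.50. OOP to date $742.50.
Claim 2 — $1449: deductible already satisfied, so patient's share is 25% × $1449 = $362.25. Patient pays $362.25; OOP now $1104.75.
Claim 3 — $11825: deductible already satisfied, so patient's share is 25% × $11825 = $2956.25. That would push OOP to $4061, over the $2900 cap, so patient pays $2900 − $1104.75 = $1795.25.

$1795.25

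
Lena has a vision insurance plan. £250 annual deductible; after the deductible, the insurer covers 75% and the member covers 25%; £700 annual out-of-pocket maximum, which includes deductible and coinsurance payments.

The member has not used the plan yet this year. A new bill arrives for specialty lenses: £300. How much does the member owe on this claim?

Nothing has been paid toward the £250 deductible, so the first £250 of this charge is applied there.
After the £250 deductible portion, £300 − £250 = £50 is subject to coinsurance.
Member's 25% share of £50 is £12.50.
That puts the member's cost at £250 + £12.50 = £262.50 before any cap.
Total out-of-pocket so far would be £0 + £262.50 = £262.50, below the £700 cap — no reduction.

£262.50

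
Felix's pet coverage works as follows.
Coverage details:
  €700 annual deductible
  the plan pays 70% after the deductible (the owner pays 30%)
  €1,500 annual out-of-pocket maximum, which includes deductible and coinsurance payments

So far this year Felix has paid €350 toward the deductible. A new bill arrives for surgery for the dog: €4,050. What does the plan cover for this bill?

€2,900

€350 of the €700 deductible is already met, leaving €350.
That leaves €4,050 − €350 = €3,700 for coinsurance.
30% of €3,700 = €1,110 falls to the owner.
That puts the owner's cost at €350 + €1,110 = €1,460 before any cap.
Adding €1,460 to the €350 already spent would give €1,810, which exceeds the €1,500 cap; the owner pays just €1,500 − €350 = €1,150.
Insurer pays the balance: €4,050 − €1,150 = €2,900.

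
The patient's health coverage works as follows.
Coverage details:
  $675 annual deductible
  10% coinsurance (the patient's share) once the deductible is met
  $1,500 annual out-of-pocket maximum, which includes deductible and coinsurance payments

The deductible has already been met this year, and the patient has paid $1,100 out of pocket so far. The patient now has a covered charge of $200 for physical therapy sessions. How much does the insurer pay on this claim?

$180

The deductible is already satisfied, so the full bill goes to coinsurance.
Patient's 10% share of $200 is $20.
Total out-of-pocket so far would be $1,100 + $20 = $1,120, below the $1,500 cap — no reduction.
The plan picks up $200 − $20 = $180.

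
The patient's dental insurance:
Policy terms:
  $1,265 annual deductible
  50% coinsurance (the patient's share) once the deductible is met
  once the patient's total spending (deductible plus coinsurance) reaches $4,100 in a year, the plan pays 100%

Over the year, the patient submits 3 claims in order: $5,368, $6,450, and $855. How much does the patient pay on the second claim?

$783.50

Bill 1, $5,368: $1,265 to deductible, leaving $4,103; patient's 50% is $2,051.50. Patient owes $3,316.50 (running OOP $3,316.50).
Bill 2, $6,450: deductible met; 50% of $6,450 = $3,225. OOP would hit $6,541.50 > $4,100, so the cap limits the patient to $4,100 − $3,316.50 = $783.50.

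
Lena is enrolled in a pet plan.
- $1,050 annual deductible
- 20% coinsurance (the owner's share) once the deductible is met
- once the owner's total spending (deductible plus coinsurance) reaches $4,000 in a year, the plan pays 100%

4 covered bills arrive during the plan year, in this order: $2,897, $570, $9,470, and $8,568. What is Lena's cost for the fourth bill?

Claim 1 ($2,897): $1,050 to deductible, leaving $1,847; owner's 20% is $369.40. Cost to owner: $1,419.40. OOP to date $1,419.40.
Claim 2 ($570): 20% coinsurance on $570 = $114. Owner pays $114; OOP now $1,533.40.
Claim 3 ($9,470): deductible met; 20% of $9,470 = $1,894. Cost to owner: $1,894. OOP to date $3,427.40.
Claim 4 ($8,568): deductible already satisfied, so owner's share is 20% × $8,568 = $1,713.60. OOP would hit $5,141 > $4,000, so the cap limits the owner to $4,000 − $3,427.40 = $572.60.

$572.60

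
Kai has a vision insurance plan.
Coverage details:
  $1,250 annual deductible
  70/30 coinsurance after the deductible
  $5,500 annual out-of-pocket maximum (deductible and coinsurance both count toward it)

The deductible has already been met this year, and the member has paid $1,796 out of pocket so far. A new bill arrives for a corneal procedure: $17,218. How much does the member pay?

With the deductible met, the entire $17,218 is subject to coinsurance.
Coinsurance: $17,218 × 30% = $5,165.40.
Year-to-date out-of-pocket would reach $1,796 + $5,165.40 = $6,961.40, above the $5,500 maximum, so the member pays only $5,500 − $1,796 = $3,704.

$3,704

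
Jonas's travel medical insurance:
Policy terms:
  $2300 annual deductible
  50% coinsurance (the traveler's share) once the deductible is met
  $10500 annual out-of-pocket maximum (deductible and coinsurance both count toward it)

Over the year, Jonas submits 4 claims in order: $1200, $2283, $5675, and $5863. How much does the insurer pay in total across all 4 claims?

$6360.50

Bill 1, $1200: entire amount goes to the deductible. Traveler owes $1200 (running OOP $1200). Plan pays $1200 − $1200 = $0.
Bill 2, $2283: deductible takes $1100, $1183 remains; traveler's 50% is $591.50. Traveler pays $1691.50; OOP now $2891.50. Plan pays $2283 − $1691.50 = $591.50.
Bill 3, $5675: 50% coinsurance on $5675 = $2837.50. Cost to traveler: $2837.50. OOP to date $5729. Insurer: $5675 − $2837.50 = $2837.50.
Bill 4, $5863: deductible already satisfied, so traveler's share is 50% × $5863 = $2931.50. Cost to traveler: $2931.50. OOP to date $8660.50. Plan pays $5863 − $2931.50 = $2931.50.
Insurer total: $0 + $591.50 + $2837.50 + $2931.50 = $6360.50.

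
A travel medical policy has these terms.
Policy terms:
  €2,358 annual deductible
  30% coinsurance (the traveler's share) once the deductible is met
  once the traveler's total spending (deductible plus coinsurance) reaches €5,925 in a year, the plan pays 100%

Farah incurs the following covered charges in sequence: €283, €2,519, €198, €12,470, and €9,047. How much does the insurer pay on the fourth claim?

Claim 1 — €283: entire amount goes to the deductible. Traveler pays €283; OOP now €283. Insurer: €283 − €283 = €0.
Claim 2 — €2,519: €2,075 to deductible, leaving €444; 30% of €444 = €133.20. Traveler pays €2,208.20; OOP now €2,491.20. Plan pays €2,519 − €2,208.20 = €310.80.
Claim 3 — €198: deductible met; 30% of €198 = €59.40. Traveler pays €59.40; OOP now €2,550.60. Insurer: €198 − €59.40 = €138.60.
Claim 4 — €12,470: deductible already satisfied, so traveler's share is 30% × €12,470 = €3,741. That would push OOP to €6,291.60, over the €5,925 cap, so traveler pays €5,925 − €2,550.60 = €3,374.40. Plan pays €12,470 − €3,374.40 = €9,095.60.

€9,095.60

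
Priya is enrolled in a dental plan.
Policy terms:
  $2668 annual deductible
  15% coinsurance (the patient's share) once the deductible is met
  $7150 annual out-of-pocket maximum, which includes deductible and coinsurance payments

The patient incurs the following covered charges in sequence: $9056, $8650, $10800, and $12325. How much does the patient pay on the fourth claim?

Claim 1 — $9056: $2668 finishes the deductible; $6388 goes to coinsurance; coinsurance $6388 × 15% = $958.20. Cost to patient: $3626.20. OOP to date $3626.20.
Claim 2 — $8650: deductible met; 15% of $8650 = $1297.50. Patient pays $1297.50; OOP now $4923.70.
Claim 3 — $10800: 15% coinsurance on $10800 = $1620. Cost to patient: $1620. OOP to date $6543.70.
Claim 4 — $12325: deductible met; 15% of $12325 = $1848.75. OOP would hit $8392.45 > $7150, so the cap limits the patient to $7150 − $6543.70 = $606.30.

$606.30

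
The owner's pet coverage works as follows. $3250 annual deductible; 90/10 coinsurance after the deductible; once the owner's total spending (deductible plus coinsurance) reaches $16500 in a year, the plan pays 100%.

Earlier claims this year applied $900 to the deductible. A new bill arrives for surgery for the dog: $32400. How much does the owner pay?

$5355

Remaining deductible: $3250 − $900 = $2350.
The remaining $30050 (= $32400 − $2350) moves to coinsurance.
10% of $30050 = $3005 falls to the owner.
So the owner owes $2350 + $3005 = $5355 before any cap.
Cumulative spending $900 + $5355 = $6255 stays under the $16500 maximum.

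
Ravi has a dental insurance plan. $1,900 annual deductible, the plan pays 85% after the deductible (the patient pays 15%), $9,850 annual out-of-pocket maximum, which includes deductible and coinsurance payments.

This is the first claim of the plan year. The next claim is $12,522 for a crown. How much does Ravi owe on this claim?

The full $1,900 deductible is still open; $1,900 of this bill applies to it.
That leaves $12,522 − $1,900 = $10,622 for coinsurance.
15% of $10,622 = $1,593.30 falls to the patient.
That puts the patient's cost at $1,900 + $1,593.30 = $3,493.30 before any cap.
Year-to-date out-of-pocket becomes $0 + $3,493.30 = $3,493.30, still under the $9,850 maximum, so no cap applies.

$3,493.30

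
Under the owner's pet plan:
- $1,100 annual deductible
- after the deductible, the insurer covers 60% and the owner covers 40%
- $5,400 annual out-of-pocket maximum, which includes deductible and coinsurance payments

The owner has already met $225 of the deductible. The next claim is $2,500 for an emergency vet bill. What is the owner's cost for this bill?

$1,525

Deductible still to meet: $1,100 − $225 = $875.
That leaves $2,500 − $875 = $1,625 for coinsurance.
40% of $1,625 = $650 falls to the owner.
Owner responsibility before any cap: $875 + $650 = $1,525.
Total out-of-pocket so far would be $225 + $1,525 = $1,750, below the $5,400 cap — no reduction.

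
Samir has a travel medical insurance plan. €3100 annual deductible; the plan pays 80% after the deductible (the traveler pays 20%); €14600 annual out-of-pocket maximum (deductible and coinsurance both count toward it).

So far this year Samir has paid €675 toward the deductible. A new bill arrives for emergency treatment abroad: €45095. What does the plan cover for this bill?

€675 of the €3100 deductible is already met, leaving €2425.
After the €2425 deductible portion, €45095 − €2425 = €42670 is subject to coinsurance.
20% of €42670 = €8534 falls to the traveler.
Traveler responsibility before any cap: €2425 + €8534 = €10959.
Year-to-date out-of-pocket becomes €675 + €10959 = €11634, still under the €14600 maximum, so no cap applies.
Insurer pays the balance: €45095 − €10959 = €34136.

€34136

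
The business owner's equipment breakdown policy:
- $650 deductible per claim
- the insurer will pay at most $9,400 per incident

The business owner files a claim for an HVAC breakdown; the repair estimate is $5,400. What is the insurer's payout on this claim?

Subtract the deductible: $5,400 − $650 = $4,750.
$4,750 is within the $9,400 limit, so the insurer pays $4,750.

$4,750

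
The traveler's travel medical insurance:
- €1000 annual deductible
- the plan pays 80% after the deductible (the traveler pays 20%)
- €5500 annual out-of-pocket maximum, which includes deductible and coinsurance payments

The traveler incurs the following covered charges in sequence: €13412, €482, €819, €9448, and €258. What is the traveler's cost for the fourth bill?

€1757.40

Bill 1, €13412: €1000 to deductible, leaving €12412; coinsurance €12412 × 20% = €2482.40. Cost to traveler: €3482.40. OOP to date €3482.40.
Bill 2, €482: 20% coinsurance on €482 = €96.40. Traveler owes €96.40 (running OOP €3578.80).
Bill 3, €819: deductible met; 20% of €819 = €163.80. Cost to traveler: €163.80. OOP to date €3742.60.
Bill 4, €9448: 20% coinsurance on €9448 = €1889.60. That would push OOP to €5632.20, over the €5500 cap, so traveler pays €5500 − €3742.60 = €1757.40.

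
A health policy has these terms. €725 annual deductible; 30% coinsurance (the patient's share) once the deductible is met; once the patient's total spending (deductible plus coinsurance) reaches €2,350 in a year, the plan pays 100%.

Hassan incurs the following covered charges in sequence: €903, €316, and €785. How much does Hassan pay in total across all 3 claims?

€1,108.70

Claim 1 (€903): €725 to deductible, leaving €178; 30% of €178 = €53.40. Cost to patient: €778.40. OOP to date €778.40.
Claim 2 (€316): 30% coinsurance on €316 = €94.80. Patient owes €94.80 (running OOP €873.20).
Claim 3 (€785): deductible met; 30% of €785 = €235.50. Cost to patient: €235.50. OOP to date €1,108.70.
Total paid by the patient: €778.40 + €94.80 + €235.50 = €1,108.70.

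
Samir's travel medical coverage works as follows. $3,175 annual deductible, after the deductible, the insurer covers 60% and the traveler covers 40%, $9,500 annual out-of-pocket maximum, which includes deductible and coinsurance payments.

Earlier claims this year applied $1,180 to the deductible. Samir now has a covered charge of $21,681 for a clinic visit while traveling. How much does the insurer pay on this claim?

$1,180 of the $3,175 deductible is already met, leaving $1,995.
After the $1,995 deductible portion, $21,681 − $1,995 = $19,686 is subject to coinsurance.
40% of $19,686 = $7,874.40 falls to the traveler.
So the traveler owes $1,995 + $7,874.40 = $9,869.40 before any cap.
Adding $9,869.40 to the $1,180 already spent would give $11,049.40, which exceeds the $9,500 cap; the traveler pays just $9,500 − $1,180 = $8,320.
The plan picks up $21,681 − $8,320 = $13,361.

$13,361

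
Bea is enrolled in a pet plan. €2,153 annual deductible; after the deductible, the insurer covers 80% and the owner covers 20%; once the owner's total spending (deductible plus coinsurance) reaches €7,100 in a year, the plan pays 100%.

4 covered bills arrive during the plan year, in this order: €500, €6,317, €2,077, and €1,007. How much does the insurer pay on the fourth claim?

Claim 1 (€500): entire amount goes to the deductible. Cost to owner: €500. OOP to date €500. Insurer: €500 − €500 = €0.
Claim 2 (€6,317): deductible takes €1,653, €4,664 remains; owner's 20% is €932.80. Cost to owner: €2,585.80. OOP to date €3,085.80. Plan pays €6,317 − €2,585.80 = €3,731.20.
Claim 3 (€2,077): 20% coinsurance on €2,077 = €415.40. Owner owes €415.40 (running OOP €3,501.20). Plan pays €2,077 − €415.40 = €1,661.60.
Claim 4 (€1,007): deductible met; 20% of €1,007 = €201.40. Owner pays €201.40; OOP now €3,702.60. Plan pays €1,007 − €201.40 = €805.60.

€805.60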